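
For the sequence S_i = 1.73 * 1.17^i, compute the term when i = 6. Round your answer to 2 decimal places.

S_6 = 1.73 * 1.17^6 ≈ 1.73 * 2.5652 ≈ 4.44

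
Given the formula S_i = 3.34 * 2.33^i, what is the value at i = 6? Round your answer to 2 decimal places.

S_6 = 3.34 * 2.33^6 ≈ 3.34 * 160.0057 ≈ 534.42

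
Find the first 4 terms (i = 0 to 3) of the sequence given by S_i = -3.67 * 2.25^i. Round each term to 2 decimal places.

This is a geometric sequence.
i=0: S_0 = -3.67 * 2.25^0 = -3.67
i=1: S_1 = -3.67 * 2.25^1 ≈ -8.26
i=2: S_2 = -3.67 * 2.25^2 ≈ -18.58
i=3: S_3 = -3.67 * 2.25^3 ≈ -41.8
The first 4 terms are: [-3.67, -8.26, -18.58, -41.8]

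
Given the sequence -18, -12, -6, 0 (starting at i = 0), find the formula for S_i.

Check differences: -12 - -18 = 6
-6 - -12 = 6
Common difference d = 6.
First term a = -18.
Formula: S_i = -18 + 6*i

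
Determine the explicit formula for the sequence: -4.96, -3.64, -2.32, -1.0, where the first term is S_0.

Check differences: -3.64 - -4.96 = 1.32
-2.32 - -3.64 = 1.32
Common difference d = 1.32.
First term a = -4.96.
Formula: S_i = -4.96 + 1.32*i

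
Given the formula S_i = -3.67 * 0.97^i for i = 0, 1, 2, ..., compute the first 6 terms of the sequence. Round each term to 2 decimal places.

This is a geometric sequence.
i=0: S_0 = -3.67 * 0.97^0 = -3.67
i=1: S_1 = -3.67 * 0.97^1 ≈ -3.56
i=2: S_2 = -3.67 * 0.97^2 ≈ -3.45
i=3: S_3 = -3.67 * 0.97^3 ≈ -3.35
i=4: S_4 = -3.67 * 0.97^4 ≈ -3.25
i=5: S_5 = -3.67 * 0.97^5 ≈ -3.15
The first 6 terms are: [-3.67, -3.56, -3.45, -3.35, -3.25, -3.15]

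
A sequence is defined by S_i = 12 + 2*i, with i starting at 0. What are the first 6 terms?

This is an arithmetic sequence.
i=0: S_0 = 12 + 2*0 = 12
i=1: S_1 = 12 + 2*1 = 14
i=2: S_2 = 12 + 2*2 = 16
i=3: S_3 = 12 + 2*3 = 18
i=4: S_4 = 12 + 2*4 = 20
i=5: S_5 = 12 + 2*5 = 22
The first 6 terms are: [12, 14, 16, 18, 20, 22]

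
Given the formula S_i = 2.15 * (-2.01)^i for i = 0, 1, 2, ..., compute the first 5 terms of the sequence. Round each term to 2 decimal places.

This is a geometric sequence.
i=0: S_0 = 2.15 * (-2.01)^0 = 2.15
i=1: S_1 = 2.15 * (-2.01)^1 ≈ -4.32
i=2: S_2 = 2.15 * (-2.01)^2 ≈ 8.69
i=3: S_3 = 2.15 * (-2.01)^3 ≈ -17.46
i=4: S_4 = 2.15 * (-2.01)^4 ≈ 35.09
The first 5 terms are: [2.15, -4.32, 8.69, -17.46, 35.09]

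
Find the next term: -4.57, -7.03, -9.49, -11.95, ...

Differences: -7.03 - -4.57 = -2.46
This is an arithmetic sequence with common difference d = -2.46.
Next term = -11.95 + -2.46 = -14.41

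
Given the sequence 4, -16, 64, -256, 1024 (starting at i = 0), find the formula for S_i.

Check ratios: -16 / 4 = -4.0
Common ratio r = -4.
First term a = 4.
Formula: S_i = 4 * (-4)^i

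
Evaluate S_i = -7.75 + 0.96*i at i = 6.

S_6 = -7.75 + 0.96*6 = -7.75 + 5.76 = -1.99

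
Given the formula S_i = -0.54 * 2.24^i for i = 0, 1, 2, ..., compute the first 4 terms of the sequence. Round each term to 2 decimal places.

This is a geometric sequence.
i=0: S_0 = -0.54 * 2.24^0 = -0.54
i=1: S_1 = -0.54 * 2.24^1 ≈ -1.21
i=2: S_2 = -0.54 * 2.24^2 ≈ -2.71
i=3: S_3 = -0.54 * 2.24^3 ≈ -6.07
The first 4 terms are: [-0.54, -1.21, -2.71, -6.07]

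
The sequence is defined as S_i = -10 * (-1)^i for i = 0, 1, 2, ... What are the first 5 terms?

This is a geometric sequence.
i=0: S_0 = -10 * (-1)^0 = -10
i=1: S_1 = -10 * (-1)^1 = 10
i=2: S_2 = -10 * (-1)^2 = -10
i=3: S_3 = -10 * (-1)^3 = 10
i=4: S_4 = -10 * (-1)^4 = -10
The first 5 terms are: [-10, 10, -10, 10, -10]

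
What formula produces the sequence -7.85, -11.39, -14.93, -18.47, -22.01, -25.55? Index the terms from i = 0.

Check differences: -11.39 - -7.85 = -3.54
-14.93 - -11.39 = -3.54
Common difference d = -3.54.
First term a = -7.85.
Formula: S_i = -7.85 - 3.54*i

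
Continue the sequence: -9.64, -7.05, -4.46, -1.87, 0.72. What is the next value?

Differences: -7.05 - -9.64 = 2.59
This is an arithmetic sequence with common difference d = 2.59.
Next term = 0.72 + 2.59 = 3.31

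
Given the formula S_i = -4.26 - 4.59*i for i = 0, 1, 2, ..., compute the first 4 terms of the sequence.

This is an arithmetic sequence.
i=0: S_0 = -4.26 + -4.59*0 = -4.26
i=1: S_1 = -4.26 + -4.59*1 = -8.85
i=2: S_2 = -4.26 + -4.59*2 = -13.44
i=3: S_3 = -4.26 + -4.59*3 = -18.03
The first 4 terms are: [-4.26, -8.85, -13.44, -18.03]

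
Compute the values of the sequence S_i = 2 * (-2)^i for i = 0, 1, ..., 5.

This is a geometric sequence.
i=0: S_0 = 2 * (-2)^0 = 2
i=1: S_1 = 2 * (-2)^1 = -4
i=2: S_2 = 2 * (-2)^2 = 8
i=3: S_3 = 2 * (-2)^3 = -16
i=4: S_4 = 2 * (-2)^4 = 32
i=5: S_5 = 2 * (-2)^5 = -64
The first 6 terms are: [2, -4, 8, -16, 32, -64]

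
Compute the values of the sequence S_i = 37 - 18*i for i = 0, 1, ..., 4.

This is an arithmetic sequence.
i=0: S_0 = 37 + -18*0 = 37
i=1: S_1 = 37 + -18*1 = 19
i=2: S_2 = 37 + -18*2 = 1
i=3: S_3 = 37 + -18*3 = -17
i=4: S_4 = 37 + -18*4 = -35
The first 5 terms are: [37, 19, 1, -17, -35]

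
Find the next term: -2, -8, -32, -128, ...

Ratios: -8 / -2 = 4.0
This is a geometric sequence with common ratio r = 4.
Next term = -128 * 4 = -512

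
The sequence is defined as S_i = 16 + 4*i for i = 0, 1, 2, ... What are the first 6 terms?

This is an arithmetic sequence.
i=0: S_0 = 16 + 4*0 = 16
i=1: S_1 = 16 + 4*1 = 20
i=2: S_2 = 16 + 4*2 = 24
i=3: S_3 = 16 + 4*3 = 28
i=4: S_4 = 16 + 4*4 = 32
i=5: S_5 = 16 + 4*5 = 36
The first 6 terms are: [16, 20, 24, 28, 32, 36]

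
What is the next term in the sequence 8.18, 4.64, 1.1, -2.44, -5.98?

Differences: 4.64 - 8.18 = -3.54
This is an arithmetic sequence with common difference d = -3.54.
Next term = -5.98 + -3.54 = -9.52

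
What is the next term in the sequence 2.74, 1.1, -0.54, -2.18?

Differences: 1.1 - 2.74 = -1.64
This is an arithmetic sequence with common difference d = -1.64.
Next term = -2.18 + -1.64 = -3.82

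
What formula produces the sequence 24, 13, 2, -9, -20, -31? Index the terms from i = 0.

Check differences: 13 - 24 = -11
2 - 13 = -11
Common difference d = -11.
First term a = 24.
Formula: S_i = 24 - 11*i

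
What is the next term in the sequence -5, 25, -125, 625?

Ratios: 25 / -5 = -5.0
This is a geometric sequence with common ratio r = -5.
Next term = 625 * -5 = -3125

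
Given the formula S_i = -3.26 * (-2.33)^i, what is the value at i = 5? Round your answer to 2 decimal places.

S_5 = -3.26 * (-2.33)^5 ≈ -3.26 * -68.672 ≈ 223.87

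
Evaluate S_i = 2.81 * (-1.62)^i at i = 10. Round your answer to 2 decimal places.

S_10 = 2.81 * (-1.62)^10 ≈ 2.81 * 124.4945 ≈ 349.83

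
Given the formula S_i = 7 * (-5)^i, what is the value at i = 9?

S_9 = 7 * (-5)^9 = 7 * -1953125 = -13671875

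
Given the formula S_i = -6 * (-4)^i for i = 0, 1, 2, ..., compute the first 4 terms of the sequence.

This is a geometric sequence.
i=0: S_0 = -6 * (-4)^0 = -6
i=1: S_1 = -6 * (-4)^1 = 24
i=2: S_2 = -6 * (-4)^2 = -96
i=3: S_3 = -6 * (-4)^3 = 384
The first 4 terms are: [-6, 24, -96, 384]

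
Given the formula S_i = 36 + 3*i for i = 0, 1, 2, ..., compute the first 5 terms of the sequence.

This is an arithmetic sequence.
i=0: S_0 = 36 + 3*0 = 36
i=1: S_1 = 36 + 3*1 = 39
i=2: S_2 = 36 + 3*2 = 42
i=3: S_3 = 36 + 3*3 = 45
i=4: S_4 = 36 + 3*4 = 48
The first 5 terms are: [36, 39, 42, 45, 48]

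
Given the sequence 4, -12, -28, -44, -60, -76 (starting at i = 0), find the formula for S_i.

Check differences: -12 - 4 = -16
-28 - -12 = -16
Common difference d = -16.
First term a = 4.
Formula: S_i = 4 - 16*i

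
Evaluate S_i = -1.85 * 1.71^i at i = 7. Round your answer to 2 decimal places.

S_7 = -1.85 * 1.71^7 ≈ -1.85 * 42.7536 ≈ -79.09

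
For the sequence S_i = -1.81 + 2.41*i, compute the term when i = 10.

S_10 = -1.81 + 2.41*10 = -1.81 + 24.1 = 22.29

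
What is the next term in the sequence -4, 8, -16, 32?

Ratios: 8 / -4 = -2.0
This is a geometric sequence with common ratio r = -2.
Next term = 32 * -2 = -64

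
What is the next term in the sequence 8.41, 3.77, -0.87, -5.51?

Differences: 3.77 - 8.41 = -4.64
This is an arithmetic sequence with common difference d = -4.64.
Next term = -5.51 + -4.64 = -10.15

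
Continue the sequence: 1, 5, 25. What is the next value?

Ratios: 5 / 1 = 5.0
This is a geometric sequence with common ratio r = 5.
Next term = 25 * 5 = 125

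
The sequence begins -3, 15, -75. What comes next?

Ratios: 15 / -3 = -5.0
This is a geometric sequence with common ratio r = -5.
Next term = -75 * -5 = 375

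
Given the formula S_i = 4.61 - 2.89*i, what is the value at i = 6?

S_6 = 4.61 + -2.89*6 = 4.61 + -17.34 = -12.73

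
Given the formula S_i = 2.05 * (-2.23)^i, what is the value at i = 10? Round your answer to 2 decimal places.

S_10 = 2.05 * (-2.23)^10 ≈ 2.05 * 3041.2256 ≈ 6234.51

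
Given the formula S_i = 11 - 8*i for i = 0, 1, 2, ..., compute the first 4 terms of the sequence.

This is an arithmetic sequence.
i=0: S_0 = 11 + -8*0 = 11
i=1: S_1 = 11 + -8*1 = 3
i=2: S_2 = 11 + -8*2 = -5
i=3: S_3 = 11 + -8*3 = -13
The first 4 terms are: [11, 3, -5, -13]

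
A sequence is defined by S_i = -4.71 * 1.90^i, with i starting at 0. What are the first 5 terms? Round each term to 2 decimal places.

This is a geometric sequence.
i=0: S_0 = -4.71 * 1.9^0 = -4.71
i=1: S_1 = -4.71 * 1.9^1 ≈ -8.95
i=2: S_2 = -4.71 * 1.9^2 ≈ -17.0
i=3: S_3 = -4.71 * 1.9^3 ≈ -32.31
i=4: S_4 = -4.71 * 1.9^4 ≈ -61.38
The first 5 terms are: [-4.71, -8.95, -17.0, -32.31, -61.38]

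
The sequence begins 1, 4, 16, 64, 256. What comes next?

Ratios: 4 / 1 = 4.0
This is a geometric sequence with common ratio r = 4.
Next term = 256 * 4 = 1024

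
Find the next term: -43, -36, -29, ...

Differences: -36 - -43 = 7
This is an arithmetic sequence with common difference d = 7.
Next term = -29 + 7 = -22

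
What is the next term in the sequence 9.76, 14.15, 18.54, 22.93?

Differences: 14.15 - 9.76 = 4.39
This is an arithmetic sequence with common difference d = 4.39.
Next term = 22.93 + 4.39 = 27.32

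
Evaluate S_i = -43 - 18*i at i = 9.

S_9 = -43 + -18*9 = -43 + -162 = -205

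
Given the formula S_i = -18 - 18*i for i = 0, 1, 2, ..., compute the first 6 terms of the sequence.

This is an arithmetic sequence.
i=0: S_0 = -18 + -18*0 = -18
i=1: S_1 = -18 + -18*1 = -36
i=2: S_2 = -18 + -18*2 = -54
i=3: S_3 = -18 + -18*3 = -72
i=4: S_4 = -18 + -18*4 = -90
i=5: S_5 = -18 + -18*5 = -108
The first 6 terms are: [-18, -36, -54, -72, -90, -108]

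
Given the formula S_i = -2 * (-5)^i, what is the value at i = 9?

S_9 = -2 * (-5)^9 = -2 * -1953125 = 3906250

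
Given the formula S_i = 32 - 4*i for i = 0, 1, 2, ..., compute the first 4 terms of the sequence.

This is an arithmetic sequence.
i=0: S_0 = 32 + -4*0 = 32
i=1: S_1 = 32 + -4*1 = 28
i=2: S_2 = 32 + -4*2 = 24
i=3: S_3 = 32 + -4*3 = 20
The first 4 terms are: [32, 28, 24, 20]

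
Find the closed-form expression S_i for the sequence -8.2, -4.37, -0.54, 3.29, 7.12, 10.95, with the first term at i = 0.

Check differences: -4.37 - -8.2 = 3.83
-0.54 - -4.37 = 3.83
Common difference d = 3.83.
First term a = -8.2.
Formula: S_i = -8.20 + 3.83*i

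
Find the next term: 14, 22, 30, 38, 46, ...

Differences: 22 - 14 = 8
This is an arithmetic sequence with common difference d = 8.
Next term = 46 + 8 = 54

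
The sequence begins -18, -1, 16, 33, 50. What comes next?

Differences: -1 - -18 = 17
This is an arithmetic sequence with common difference d = 17.
Next term = 50 + 17 = 67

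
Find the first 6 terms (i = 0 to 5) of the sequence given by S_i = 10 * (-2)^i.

This is a geometric sequence.
i=0: S_0 = 10 * (-2)^0 = 10
i=1: S_1 = 10 * (-2)^1 = -20
i=2: S_2 = 10 * (-2)^2 = 40
i=3: S_3 = 10 * (-2)^3 = -80
i=4: S_4 = 10 * (-2)^4 = 160
i=5: S_5 = 10 * (-2)^5 = -320
The first 6 terms are: [10, -20, 40, -80, 160, -320]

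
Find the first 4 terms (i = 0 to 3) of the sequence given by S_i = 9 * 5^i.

This is a geometric sequence.
i=0: S_0 = 9 * 5^0 = 9
i=1: S_1 = 9 * 5^1 = 45
i=2: S_2 = 9 * 5^2 = 225
i=3: S_3 = 9 * 5^3 = 1125
The first 4 terms are: [9, 45, 225, 1125]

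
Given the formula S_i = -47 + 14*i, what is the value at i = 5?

S_5 = -47 + 14*5 = -47 + 70 = 23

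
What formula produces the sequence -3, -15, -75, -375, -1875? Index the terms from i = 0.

Check ratios: -15 / -3 = 5.0
Common ratio r = 5.
First term a = -3.
Formula: S_i = -3 * 5^i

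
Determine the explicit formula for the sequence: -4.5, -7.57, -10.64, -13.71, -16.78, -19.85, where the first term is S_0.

Check differences: -7.57 - -4.5 = -3.07
-10.64 - -7.57 = -3.07
Common difference d = -3.07.
First term a = -4.5.
Formula: S_i = -4.50 - 3.07*i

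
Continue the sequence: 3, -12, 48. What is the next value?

Ratios: -12 / 3 = -4.0
This is a geometric sequence with common ratio r = -4.
Next term = 48 * -4 = -192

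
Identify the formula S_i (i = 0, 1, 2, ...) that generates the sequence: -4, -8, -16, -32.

Check ratios: -8 / -4 = 2.0
Common ratio r = 2.
First term a = -4.
Formula: S_i = -4 * 2^i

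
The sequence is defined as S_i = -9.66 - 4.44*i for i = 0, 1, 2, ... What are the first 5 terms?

This is an arithmetic sequence.
i=0: S_0 = -9.66 + -4.44*0 = -9.66
i=1: S_1 = -9.66 + -4.44*1 = -14.1
i=2: S_2 = -9.66 + -4.44*2 = -18.54
i=3: S_3 = -9.66 + -4.44*3 = -22.98
i=4: S_4 = -9.66 + -4.44*4 = -27.42
The first 5 terms are: [-9.66, -14.1, -18.54, -22.98, -27.42]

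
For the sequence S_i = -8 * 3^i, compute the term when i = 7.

S_7 = -8 * 3^7 = -8 * 2187 = -17496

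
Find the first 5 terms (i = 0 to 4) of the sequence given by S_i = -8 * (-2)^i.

This is a geometric sequence.
i=0: S_0 = -8 * (-2)^0 = -8
i=1: S_1 = -8 * (-2)^1 = 16
i=2: S_2 = -8 * (-2)^2 = -32
i=3: S_3 = -8 * (-2)^3 = 64
i=4: S_4 = -8 * (-2)^4 = -128
The first 5 terms are: [-8, 16, -32, 64, -128]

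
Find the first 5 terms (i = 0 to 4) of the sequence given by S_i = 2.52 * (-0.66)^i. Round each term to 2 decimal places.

This is a geometric sequence.
i=0: S_0 = 2.52 * (-0.66)^0 = 2.52
i=1: S_1 = 2.52 * (-0.66)^1 ≈ -1.66
i=2: S_2 = 2.52 * (-0.66)^2 ≈ 1.1
i=3: S_3 = 2.52 * (-0.66)^3 ≈ -0.72
i=4: S_4 = 2.52 * (-0.66)^4 ≈ 0.48
The first 5 terms are: [2.52, -1.66, 1.1, -0.72, 0.48]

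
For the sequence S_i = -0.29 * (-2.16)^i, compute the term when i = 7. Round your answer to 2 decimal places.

S_7 = -0.29 * (-2.16)^7 ≈ -0.29 * -219.3695 ≈ 63.62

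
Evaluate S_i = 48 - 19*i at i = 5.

S_5 = 48 + -19*5 = 48 + -95 = -47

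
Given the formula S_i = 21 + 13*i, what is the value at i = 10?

S_10 = 21 + 13*10 = 21 + 130 = 151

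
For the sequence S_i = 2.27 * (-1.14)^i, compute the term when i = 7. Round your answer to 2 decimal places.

S_7 = 2.27 * (-1.14)^7 ≈ 2.27 * -2.5023 ≈ -5.68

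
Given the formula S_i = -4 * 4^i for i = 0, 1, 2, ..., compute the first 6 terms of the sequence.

This is a geometric sequence.
i=0: S_0 = -4 * 4^0 = -4
i=1: S_1 = -4 * 4^1 = -16
i=2: S_2 = -4 * 4^2 = -64
i=3: S_3 = -4 * 4^3 = -256
i=4: S_4 = -4 * 4^4 = -1024
i=5: S_5 = -4 * 4^5 = -4096
The first 6 terms are: [-4, -16, -64, -256, -1024, -4096]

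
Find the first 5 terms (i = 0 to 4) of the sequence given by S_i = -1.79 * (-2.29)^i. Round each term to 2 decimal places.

This is a geometric sequence.
i=0: S_0 = -1.79 * (-2.29)^0 = -1.79
i=1: S_1 = -1.79 * (-2.29)^1 ≈ 4.1
i=2: S_2 = -1.79 * (-2.29)^2 ≈ -9.39
i=3: S_3 = -1.79 * (-2.29)^3 ≈ 21.5
i=4: S_4 = -1.79 * (-2.29)^4 ≈ -49.23
The first 5 terms are: [-1.79, 4.1, -9.39, 21.5, -49.23]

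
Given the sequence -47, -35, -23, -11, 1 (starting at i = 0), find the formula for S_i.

Check differences: -35 - -47 = 12
-23 - -35 = 12
Common difference d = 12.
First term a = -47.
Formula: S_i = -47 + 12*i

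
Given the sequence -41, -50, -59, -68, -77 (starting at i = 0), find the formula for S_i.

Check differences: -50 - -41 = -9
-59 - -50 = -9
Common difference d = -9.
First term a = -41.
Formula: S_i = -41 - 9*i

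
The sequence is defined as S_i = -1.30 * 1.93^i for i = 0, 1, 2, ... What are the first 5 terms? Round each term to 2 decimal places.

This is a geometric sequence.
i=0: S_0 = -1.3 * 1.93^0 = -1.3
i=1: S_1 = -1.3 * 1.93^1 ≈ -2.51
i=2: S_2 = -1.3 * 1.93^2 ≈ -4.84
i=3: S_3 = -1.3 * 1.93^3 ≈ -9.35
i=4: S_4 = -1.3 * 1.93^4 ≈ -18.04
The first 5 terms are: [-1.3, -2.51, -4.84, -9.35, -18.04]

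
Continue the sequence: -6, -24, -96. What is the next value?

Ratios: -24 / -6 = 4.0
This is a geometric sequence with common ratio r = 4.
Next term = -96 * 4 = -384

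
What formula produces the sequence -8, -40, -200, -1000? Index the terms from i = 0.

Check ratios: -40 / -8 = 5.0
Common ratio r = 5.
First term a = -8.
Formula: S_i = -8 * 5^i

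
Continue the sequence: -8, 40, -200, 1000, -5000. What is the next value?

Ratios: 40 / -8 = -5.0
This is a geometric sequence with common ratio r = -5.
Next term = -5000 * -5 = 25000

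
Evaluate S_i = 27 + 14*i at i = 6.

S_6 = 27 + 14*6 = 27 + 84 = 111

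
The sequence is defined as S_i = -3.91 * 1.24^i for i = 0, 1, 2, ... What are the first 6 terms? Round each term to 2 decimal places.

This is a geometric sequence.
i=0: S_0 = -3.91 * 1.24^0 = -3.91
i=1: S_1 = -3.91 * 1.24^1 ≈ -4.85
i=2: S_2 = -3.91 * 1.24^2 ≈ -6.01
i=3: S_3 = -3.91 * 1.24^3 ≈ -7.45
i=4: S_4 = -3.91 * 1.24^4 ≈ -9.24
i=5: S_5 = -3.91 * 1.24^5 ≈ -11.46
The first 6 terms are: [-3.91, -4.85, -6.01, -7.45, -9.24, -11.46]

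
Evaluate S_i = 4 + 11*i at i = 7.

S_7 = 4 + 11*7 = 4 + 77 = 81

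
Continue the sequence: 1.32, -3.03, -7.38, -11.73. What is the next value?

Differences: -3.03 - 1.32 = -4.35
This is an arithmetic sequence with common difference d = -4.35.
Next term = -11.73 + -4.35 = -16.08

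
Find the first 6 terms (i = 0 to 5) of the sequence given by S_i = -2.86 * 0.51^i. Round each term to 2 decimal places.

This is a geometric sequence.
i=0: S_0 = -2.86 * 0.51^0 = -2.86
i=1: S_1 = -2.86 * 0.51^1 ≈ -1.46
i=2: S_2 = -2.86 * 0.51^2 ≈ -0.74
i=3: S_3 = -2.86 * 0.51^3 ≈ -0.38
i=4: S_4 = -2.86 * 0.51^4 ≈ -0.19
i=5: S_5 = -2.86 * 0.51^5 ≈ -0.1
The first 6 terms are: [-2.86, -1.46, -0.74, -0.38, -0.19, -0.1]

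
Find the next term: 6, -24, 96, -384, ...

Ratios: -24 / 6 = -4.0
This is a geometric sequence with common ratio r = -4.
Next term = -384 * -4 = 1536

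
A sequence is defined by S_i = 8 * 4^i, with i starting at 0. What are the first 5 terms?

This is a geometric sequence.
i=0: S_0 = 8 * 4^0 = 8
i=1: S_1 = 8 * 4^1 = 32
i=2: S_2 = 8 * 4^2 = 128
i=3: S_3 = 8 * 4^3 = 512
i=4: S_4 = 8 * 4^4 = 2048
The first 5 terms are: [8, 32, 128, 512, 2048]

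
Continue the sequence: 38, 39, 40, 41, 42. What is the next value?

Differences: 39 - 38 = 1
This is an arithmetic sequence with common difference d = 1.
Next term = 42 + 1 = 43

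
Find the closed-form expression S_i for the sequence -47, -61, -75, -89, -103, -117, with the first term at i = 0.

Check differences: -61 - -47 = -14
-75 - -61 = -14
Common difference d = -14.
First term a = -47.
Formula: S_i = -47 - 14*i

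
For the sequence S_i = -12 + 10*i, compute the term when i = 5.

S_5 = -12 + 10*5 = -12 + 50 = 38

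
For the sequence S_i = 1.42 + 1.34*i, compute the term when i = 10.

S_10 = 1.42 + 1.34*10 = 1.42 + 13.4 = 14.82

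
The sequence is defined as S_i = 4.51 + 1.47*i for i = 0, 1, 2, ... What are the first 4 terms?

This is an arithmetic sequence.
i=0: S_0 = 4.51 + 1.47*0 = 4.51
i=1: S_1 = 4.51 + 1.47*1 = 5.98
i=2: S_2 = 4.51 + 1.47*2 = 7.45
i=3: S_3 = 4.51 + 1.47*3 = 8.92
The first 4 terms are: [4.51, 5.98, 7.45, 8.92]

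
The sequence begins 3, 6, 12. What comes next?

Ratios: 6 / 3 = 2.0
This is a geometric sequence with common ratio r = 2.
Next term = 12 * 2 = 24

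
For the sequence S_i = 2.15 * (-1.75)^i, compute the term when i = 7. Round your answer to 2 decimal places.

S_7 = 2.15 * (-1.75)^7 ≈ 2.15 * -50.2651 ≈ -108.07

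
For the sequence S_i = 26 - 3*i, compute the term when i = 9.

S_9 = 26 + -3*9 = 26 + -27 = -1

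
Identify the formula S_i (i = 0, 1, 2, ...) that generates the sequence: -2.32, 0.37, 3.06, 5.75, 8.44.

Check differences: 0.37 - -2.32 = 2.69
3.06 - 0.37 = 2.69
Common difference d = 2.69.
First term a = -2.32.
Formula: S_i = -2.32 + 2.69*i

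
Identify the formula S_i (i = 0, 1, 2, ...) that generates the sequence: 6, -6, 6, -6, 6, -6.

Check ratios: -6 / 6 = -1.0
Common ratio r = -1.
First term a = 6.
Formula: S_i = 6 * (-1)^i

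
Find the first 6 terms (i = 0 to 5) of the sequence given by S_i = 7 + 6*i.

This is an arithmetic sequence.
i=0: S_0 = 7 + 6*0 = 7
i=1: S_1 = 7 + 6*1 = 13
i=2: S_2 = 7 + 6*2 = 19
i=3: S_3 = 7 + 6*3 = 25
i=4: S_4 = 7 + 6*4 = 31
i=5: S_5 = 7 + 6*5 = 37
The first 6 terms are: [7, 13, 19, 25, 31, 37]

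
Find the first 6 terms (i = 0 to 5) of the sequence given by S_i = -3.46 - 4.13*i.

This is an arithmetic sequence.
i=0: S_0 = -3.46 + -4.13*0 = -3.46
i=1: S_1 = -3.46 + -4.13*1 = -7.59
i=2: S_2 = -3.46 + -4.13*2 = -11.72
i=3: S_3 = -3.46 + -4.13*3 = -15.85
i=4: S_4 = -3.46 + -4.13*4 = -19.98
i=5: S_5 = -3.46 + -4.13*5 = -24.11
The first 6 terms are: [-3.46, -7.59, -11.72, -15.85, -19.98, -24.11]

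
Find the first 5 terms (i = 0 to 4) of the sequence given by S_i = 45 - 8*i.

This is an arithmetic sequence.
i=0: S_0 = 45 + -8*0 = 45
i=1: S_1 = 45 + -8*1 = 37
i=2: S_2 = 45 + -8*2 = 29
i=3: S_3 = 45 + -8*3 = 21
i=4: S_4 = 45 + -8*4 = 13
The first 5 terms are: [45, 37, 29, 21, 13]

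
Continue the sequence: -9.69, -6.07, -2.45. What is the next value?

Differences: -6.07 - -9.69 = 3.62
This is an arithmetic sequence with common difference d = 3.62.
Next term = -2.45 + 3.62 = 1.17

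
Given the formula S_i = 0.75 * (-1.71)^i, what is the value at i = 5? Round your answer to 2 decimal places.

S_5 = 0.75 * (-1.71)^5 ≈ 0.75 * -14.6211 ≈ -10.97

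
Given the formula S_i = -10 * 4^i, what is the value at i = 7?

S_7 = -10 * 4^7 = -10 * 16384 = -163840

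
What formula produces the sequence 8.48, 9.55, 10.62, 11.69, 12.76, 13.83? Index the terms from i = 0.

Check differences: 9.55 - 8.48 = 1.07
10.62 - 9.55 = 1.07
Common difference d = 1.07.
First term a = 8.48.
Formula: S_i = 8.48 + 1.07*i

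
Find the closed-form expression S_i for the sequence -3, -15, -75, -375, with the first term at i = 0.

Check ratios: -15 / -3 = 5.0
Common ratio r = 5.
First term a = -3.
Formula: S_i = -3 * 5^i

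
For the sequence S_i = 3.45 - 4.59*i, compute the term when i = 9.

S_9 = 3.45 + -4.59*9 = 3.45 + -41.31 = -37.86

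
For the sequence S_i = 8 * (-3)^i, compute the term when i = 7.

S_7 = 8 * (-3)^7 = 8 * -2187 = -17496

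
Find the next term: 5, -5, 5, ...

Ratios: -5 / 5 = -1.0
This is a geometric sequence with common ratio r = -1.
Next term = 5 * -1 = -5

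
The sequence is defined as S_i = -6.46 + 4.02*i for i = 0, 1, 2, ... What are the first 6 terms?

This is an arithmetic sequence.
i=0: S_0 = -6.46 + 4.02*0 = -6.46
i=1: S_1 = -6.46 + 4.02*1 = -2.44
i=2: S_2 = -6.46 + 4.02*2 = 1.58
i=3: S_3 = -6.46 + 4.02*3 = 5.6
i=4: S_4 = -6.46 + 4.02*4 = 9.62
i=5: S_5 = -6.46 + 4.02*5 = 13.64
The first 6 terms are: [-6.46, -2.44, 1.58, 5.6, 9.62, 13.64]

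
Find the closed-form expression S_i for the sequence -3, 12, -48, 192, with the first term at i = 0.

Check ratios: 12 / -3 = -4.0
Common ratio r = -4.
First term a = -3.
Formula: S_i = -3 * (-4)^i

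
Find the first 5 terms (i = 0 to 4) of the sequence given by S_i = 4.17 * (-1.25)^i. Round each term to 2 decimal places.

This is a geometric sequence.
i=0: S_0 = 4.17 * (-1.25)^0 = 4.17
i=1: S_1 = 4.17 * (-1.25)^1 ≈ -5.21
i=2: S_2 = 4.17 * (-1.25)^2 ≈ 6.52
i=3: S_3 = 4.17 * (-1.25)^3 ≈ -8.14
i=4: S_4 = 4.17 * (-1.25)^4 ≈ 10.18
The first 5 terms are: [4.17, -5.21, 6.52, -8.14, 10.18]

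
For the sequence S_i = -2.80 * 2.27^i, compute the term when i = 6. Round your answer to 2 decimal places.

S_6 = -2.8 * 2.27^6 ≈ -2.8 * 136.8218 ≈ -383.1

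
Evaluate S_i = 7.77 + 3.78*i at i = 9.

S_9 = 7.77 + 3.78*9 = 7.77 + 34.02 = 41.79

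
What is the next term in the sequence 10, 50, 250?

Ratios: 50 / 10 = 5.0
This is a geometric sequence with common ratio r = 5.
Next term = 250 * 5 = 1250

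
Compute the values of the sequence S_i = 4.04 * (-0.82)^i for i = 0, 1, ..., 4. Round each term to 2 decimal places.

This is a geometric sequence.
i=0: S_0 = 4.04 * (-0.82)^0 = 4.04
i=1: S_1 = 4.04 * (-0.82)^1 ≈ -3.31
i=2: S_2 = 4.04 * (-0.82)^2 ≈ 2.72
i=3: S_3 = 4.04 * (-0.82)^3 ≈ -2.23
i=4: S_4 = 4.04 * (-0.82)^4 ≈ 1.83
The first 5 terms are: [4.04, -3.31, 2.72, -2.23, 1.83]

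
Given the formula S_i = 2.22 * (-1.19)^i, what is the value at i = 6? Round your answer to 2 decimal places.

S_6 = 2.22 * (-1.19)^6 ≈ 2.22 * 2.8398 ≈ 6.3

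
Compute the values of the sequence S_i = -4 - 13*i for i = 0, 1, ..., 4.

This is an arithmetic sequence.
i=0: S_0 = -4 + -13*0 = -4
i=1: S_1 = -4 + -13*1 = -17
i=2: S_2 = -4 + -13*2 = -30
i=3: S_3 = -4 + -13*3 = -43
i=4: S_4 = -4 + -13*4 = -56
The first 5 terms are: [-4, -17, -30, -43, -56]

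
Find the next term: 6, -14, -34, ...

Differences: -14 - 6 = -20
This is an arithmetic sequence with common difference d = -20.
Next term = -34 + -20 = -54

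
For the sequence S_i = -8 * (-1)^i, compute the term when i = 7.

S_7 = -8 * (-1)^7 = -8 * -1 = 8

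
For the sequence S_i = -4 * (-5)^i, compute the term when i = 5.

S_5 = -4 * (-5)^5 = -4 * -3125 = 12500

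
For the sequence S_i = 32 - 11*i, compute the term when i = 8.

S_8 = 32 + -11*8 = 32 + -88 = -56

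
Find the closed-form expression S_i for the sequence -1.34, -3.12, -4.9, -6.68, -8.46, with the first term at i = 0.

Check differences: -3.12 - -1.34 = -1.78
-4.9 - -3.12 = -1.78
Common difference d = -1.78.
First term a = -1.34.
Formula: S_i = -1.34 - 1.78*i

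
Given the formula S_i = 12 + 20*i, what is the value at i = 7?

S_7 = 12 + 20*7 = 12 + 140 = 152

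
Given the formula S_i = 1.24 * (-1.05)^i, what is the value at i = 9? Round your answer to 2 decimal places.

S_9 = 1.24 * (-1.05)^9 ≈ 1.24 * -1.5513 ≈ -1.92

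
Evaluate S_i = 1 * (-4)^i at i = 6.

S_6 = 1 * (-4)^6 = 1 * 4096 = 4096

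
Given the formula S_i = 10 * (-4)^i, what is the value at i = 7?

S_7 = 10 * (-4)^7 = 10 * -16384 = -163840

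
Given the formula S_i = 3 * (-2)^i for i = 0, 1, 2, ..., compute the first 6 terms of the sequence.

This is a geometric sequence.
i=0: S_0 = 3 * (-2)^0 = 3
i=1: S_1 = 3 * (-2)^1 = -6
i=2: S_2 = 3 * (-2)^2 = 12
i=3: S_3 = 3 * (-2)^3 = -24
i=4: S_4 = 3 * (-2)^4 = 48
i=5: S_5 = 3 * (-2)^5 = -96
The first 6 terms are: [3, -6, 12, -24, 48, -96]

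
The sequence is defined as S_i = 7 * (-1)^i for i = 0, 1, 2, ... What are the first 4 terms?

This is a geometric sequence.
i=0: S_0 = 7 * (-1)^0 = 7
i=1: S_1 = 7 * (-1)^1 = -7
i=2: S_2 = 7 * (-1)^2 = 7
i=3: S_3 = 7 * (-1)^3 = -7
The first 4 terms are: [7, -7, 7, -7]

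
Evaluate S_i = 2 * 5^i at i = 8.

S_8 = 2 * 5^8 = 2 * 390625 = 781250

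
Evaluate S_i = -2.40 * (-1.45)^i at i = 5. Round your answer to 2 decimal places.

S_5 = -2.4 * (-1.45)^5 ≈ -2.4 * -6.4097 ≈ 15.38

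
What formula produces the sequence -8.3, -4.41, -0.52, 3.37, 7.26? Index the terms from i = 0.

Check differences: -4.41 - -8.3 = 3.89
-0.52 - -4.41 = 3.89
Common difference d = 3.89.
First term a = -8.3.
Formula: S_i = -8.30 + 3.89*i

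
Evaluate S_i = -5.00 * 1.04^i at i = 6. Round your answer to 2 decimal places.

S_6 = -5.0 * 1.04^6 ≈ -5.0 * 1.2653 ≈ -6.33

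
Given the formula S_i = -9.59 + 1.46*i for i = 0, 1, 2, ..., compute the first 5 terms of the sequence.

This is an arithmetic sequence.
i=0: S_0 = -9.59 + 1.46*0 = -9.59
i=1: S_1 = -9.59 + 1.46*1 = -8.13
i=2: S_2 = -9.59 + 1.46*2 = -6.67
i=3: S_3 = -9.59 + 1.46*3 = -5.21
i=4: S_4 = -9.59 + 1.46*4 = -3.75
The first 5 terms are: [-9.59, -8.13, -6.67, -5.21, -3.75]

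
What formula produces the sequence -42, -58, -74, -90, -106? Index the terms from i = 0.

Check differences: -58 - -42 = -16
-74 - -58 = -16
Common difference d = -16.
First term a = -42.
Formula: S_i = -42 - 16*i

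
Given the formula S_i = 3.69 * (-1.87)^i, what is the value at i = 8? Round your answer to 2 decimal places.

S_8 = 3.69 * (-1.87)^8 ≈ 3.69 * 149.5316 ≈ 551.77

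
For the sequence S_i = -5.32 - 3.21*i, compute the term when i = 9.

S_9 = -5.32 + -3.21*9 = -5.32 + -28.89 = -34.21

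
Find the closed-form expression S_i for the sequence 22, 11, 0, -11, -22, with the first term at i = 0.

Check differences: 11 - 22 = -11
0 - 11 = -11
Common difference d = -11.
First term a = 22.
Formula: S_i = 22 - 11*i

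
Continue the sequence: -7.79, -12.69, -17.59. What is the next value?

Differences: -12.69 - -7.79 = -4.9
This is an arithmetic sequence with common difference d = -4.9.
Next term = -17.59 + -4.9 = -22.49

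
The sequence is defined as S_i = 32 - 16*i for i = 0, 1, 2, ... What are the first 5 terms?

This is an arithmetic sequence.
i=0: S_0 = 32 + -16*0 = 32
i=1: S_1 = 32 + -16*1 = 16
i=2: S_2 = 32 + -16*2 = 0
i=3: S_3 = 32 + -16*3 = -16
i=4: S_4 = 32 + -16*4 = -32
The first 5 terms are: [32, 16, 0, -16, -32]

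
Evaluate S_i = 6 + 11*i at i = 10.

S_10 = 6 + 11*10 = 6 + 110 = 116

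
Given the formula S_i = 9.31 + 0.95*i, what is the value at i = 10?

S_10 = 9.31 + 0.95*10 = 9.31 + 9.5 = 18.81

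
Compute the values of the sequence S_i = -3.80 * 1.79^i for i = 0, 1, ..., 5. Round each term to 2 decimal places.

This is a geometric sequence.
i=0: S_0 = -3.8 * 1.79^0 = -3.8
i=1: S_1 = -3.8 * 1.79^1 ≈ -6.8
i=2: S_2 = -3.8 * 1.79^2 ≈ -12.18
i=3: S_3 = -3.8 * 1.79^3 ≈ -21.79
i=4: S_4 = -3.8 * 1.79^4 ≈ -39.01
i=5: S_5 = -3.8 * 1.79^5 ≈ -69.83
The first 6 terms are: [-3.8, -6.8, -12.18, -21.79, -39.01, -69.83]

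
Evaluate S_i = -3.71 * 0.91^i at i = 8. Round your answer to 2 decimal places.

S_8 = -3.71 * 0.91^8 ≈ -3.71 * 0.4703 ≈ -1.74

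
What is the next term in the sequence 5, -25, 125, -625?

Ratios: -25 / 5 = -5.0
This is a geometric sequence with common ratio r = -5.
Next term = -625 * -5 = 3125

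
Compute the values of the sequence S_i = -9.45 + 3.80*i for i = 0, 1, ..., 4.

This is an arithmetic sequence.
i=0: S_0 = -9.45 + 3.8*0 = -9.45
i=1: S_1 = -9.45 + 3.8*1 = -5.65
i=2: S_2 = -9.45 + 3.8*2 = -1.85
i=3: S_3 = -9.45 + 3.8*3 = 1.95
i=4: S_4 = -9.45 + 3.8*4 = 5.75
The first 5 terms are: [-9.45, -5.65, -1.85, 1.95, 5.75]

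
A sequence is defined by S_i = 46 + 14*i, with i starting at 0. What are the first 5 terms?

This is an arithmetic sequence.
i=0: S_0 = 46 + 14*0 = 46
i=1: S_1 = 46 + 14*1 = 60
i=2: S_2 = 46 + 14*2 = 74
i=3: S_3 = 46 + 14*3 = 88
i=4: S_4 = 46 + 14*4 = 102
The first 5 terms are: [46, 60, 74, 88, 102]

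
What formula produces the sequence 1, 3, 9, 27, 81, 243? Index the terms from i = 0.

Check ratios: 3 / 1 = 3.0
Common ratio r = 3.
First term a = 1.
Formula: S_i = 1 * 3^i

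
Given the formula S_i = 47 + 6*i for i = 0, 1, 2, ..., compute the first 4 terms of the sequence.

This is an arithmetic sequence.
i=0: S_0 = 47 + 6*0 = 47
i=1: S_1 = 47 + 6*1 = 53
i=2: S_2 = 47 + 6*2 = 59
i=3: S_3 = 47 + 6*3 = 65
The first 4 terms are: [47, 53, 59, 65]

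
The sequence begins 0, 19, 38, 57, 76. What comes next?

Differences: 19 - 0 = 19
This is an arithmetic sequence with common difference d = 19.
Next term = 76 + 19 = 95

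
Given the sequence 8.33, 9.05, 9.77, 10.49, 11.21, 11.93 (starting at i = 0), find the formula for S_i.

Check differences: 9.05 - 8.33 = 0.72
9.77 - 9.05 = 0.72
Common difference d = 0.72.
First term a = 8.33.
Formula: S_i = 8.33 + 0.72*i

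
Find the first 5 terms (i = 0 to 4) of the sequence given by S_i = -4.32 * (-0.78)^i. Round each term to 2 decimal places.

This is a geometric sequence.
i=0: S_0 = -4.32 * (-0.78)^0 = -4.32
i=1: S_1 = -4.32 * (-0.78)^1 ≈ 3.37
i=2: S_2 = -4.32 * (-0.78)^2 ≈ -2.63
i=3: S_3 = -4.32 * (-0.78)^3 ≈ 2.05
i=4: S_4 = -4.32 * (-0.78)^4 ≈ -1.6
The first 5 terms are: [-4.32, 3.37, -2.63, 2.05, -1.6]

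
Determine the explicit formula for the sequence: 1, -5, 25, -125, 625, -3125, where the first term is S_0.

Check ratios: -5 / 1 = -5.0
Common ratio r = -5.
First term a = 1.
Formula: S_i = 1 * (-5)^i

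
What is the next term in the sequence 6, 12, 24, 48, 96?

Ratios: 12 / 6 = 2.0
This is a geometric sequence with common ratio r = 2.
Next term = 96 * 2 = 192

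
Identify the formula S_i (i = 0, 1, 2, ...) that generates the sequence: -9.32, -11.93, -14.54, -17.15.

Check differences: -11.93 - -9.32 = -2.61
-14.54 - -11.93 = -2.61
Common difference d = -2.61.
First term a = -9.32.
Formula: S_i = -9.32 - 2.61*i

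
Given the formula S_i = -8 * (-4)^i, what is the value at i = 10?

S_10 = -8 * (-4)^10 = -8 * 1048576 = -8388608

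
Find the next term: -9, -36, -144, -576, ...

Ratios: -36 / -9 = 4.0
This is a geometric sequence with common ratio r = 4.
Next term = -576 * 4 = -2304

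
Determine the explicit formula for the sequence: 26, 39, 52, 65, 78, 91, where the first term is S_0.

Check differences: 39 - 26 = 13
52 - 39 = 13
Common difference d = 13.
First term a = 26.
Formula: S_i = 26 + 13*i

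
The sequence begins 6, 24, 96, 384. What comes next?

Ratios: 24 / 6 = 4.0
This is a geometric sequence with common ratio r = 4.
Next term = 384 * 4 = 1536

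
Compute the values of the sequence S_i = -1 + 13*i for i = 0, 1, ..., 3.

This is an arithmetic sequence.
i=0: S_0 = -1 + 13*0 = -1
i=1: S_1 = -1 + 13*1 = 12
i=2: S_2 = -1 + 13*2 = 25
i=3: S_3 = -1 + 13*3 = 38
The first 4 terms are: [-1, 12, 25, 38]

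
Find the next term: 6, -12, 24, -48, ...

Ratios: -12 / 6 = -2.0
This is a geometric sequence with common ratio r = -2.
Next term = -48 * -2 = 96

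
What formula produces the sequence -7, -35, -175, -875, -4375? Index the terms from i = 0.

Check ratios: -35 / -7 = 5.0
Common ratio r = 5.
First term a = -7.
Formula: S_i = -7 * 5^i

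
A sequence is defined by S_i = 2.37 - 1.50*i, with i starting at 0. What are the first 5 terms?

This is an arithmetic sequence.
i=0: S_0 = 2.37 + -1.5*0 = 2.37
i=1: S_1 = 2.37 + -1.5*1 = 0.87
i=2: S_2 = 2.37 + -1.5*2 = -0.63
i=3: S_3 = 2.37 + -1.5*3 = -2.13
i=4: S_4 = 2.37 + -1.5*4 = -3.63
The first 5 terms are: [2.37, 0.87, -0.63, -2.13, -3.63]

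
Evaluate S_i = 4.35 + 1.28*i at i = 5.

S_5 = 4.35 + 1.28*5 = 4.35 + 6.4 = 10.75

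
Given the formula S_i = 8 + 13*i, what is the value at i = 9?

S_9 = 8 + 13*9 = 8 + 117 = 125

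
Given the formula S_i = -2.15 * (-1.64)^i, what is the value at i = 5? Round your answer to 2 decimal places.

S_5 = -2.15 * (-1.64)^5 ≈ -2.15 * -11.8637 ≈ 25.51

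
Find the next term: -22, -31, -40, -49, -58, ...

Differences: -31 - -22 = -9
This is an arithmetic sequence with common difference d = -9.
Next term = -58 + -9 = -67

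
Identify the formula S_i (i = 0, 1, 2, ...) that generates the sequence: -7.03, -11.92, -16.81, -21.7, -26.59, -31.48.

Check differences: -11.92 - -7.03 = -4.89
-16.81 - -11.92 = -4.89
Common difference d = -4.89.
First term a = -7.03.
Formula: S_i = -7.03 - 4.89*i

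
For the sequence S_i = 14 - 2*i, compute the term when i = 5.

S_5 = 14 + -2*5 = 14 + -10 = 4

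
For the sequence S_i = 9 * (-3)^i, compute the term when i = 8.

S_8 = 9 * (-3)^8 = 9 * 6561 = 59049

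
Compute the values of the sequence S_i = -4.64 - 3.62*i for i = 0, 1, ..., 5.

This is an arithmetic sequence.
i=0: S_0 = -4.64 + -3.62*0 = -4.64
i=1: S_1 = -4.64 + -3.62*1 = -8.26
i=2: S_2 = -4.64 + -3.62*2 = -11.88
i=3: S_3 = -4.64 + -3.62*3 = -15.5
i=4: S_4 = -4.64 + -3.62*4 = -19.12
i=5: S_5 = -4.64 + -3.62*5 = -22.74
The first 6 terms are: [-4.64, -8.26, -11.88, -15.5, -19.12, -22.74]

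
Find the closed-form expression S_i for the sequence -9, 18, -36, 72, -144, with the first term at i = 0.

Check ratios: 18 / -9 = -2.0
Common ratio r = -2.
First term a = -9.
Formula: S_i = -9 * (-2)^i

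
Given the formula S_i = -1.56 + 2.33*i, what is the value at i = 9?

S_9 = -1.56 + 2.33*9 = -1.56 + 20.97 = 19.41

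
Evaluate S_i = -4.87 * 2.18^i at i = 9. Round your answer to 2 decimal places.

S_9 = -4.87 * 2.18^9 ≈ -4.87 * 1112.0094 ≈ -5415.49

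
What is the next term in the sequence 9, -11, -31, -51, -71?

Differences: -11 - 9 = -20
This is an arithmetic sequence with common difference d = -20.
Next term = -71 + -20 = -91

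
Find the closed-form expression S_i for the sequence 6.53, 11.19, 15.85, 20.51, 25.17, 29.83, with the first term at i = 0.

Check differences: 11.19 - 6.53 = 4.66
15.85 - 11.19 = 4.66
Common difference d = 4.66.
First term a = 6.53.
Formula: S_i = 6.53 + 4.66*i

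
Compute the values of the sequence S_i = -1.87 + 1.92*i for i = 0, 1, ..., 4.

This is an arithmetic sequence.
i=0: S_0 = -1.87 + 1.92*0 = -1.87
i=1: S_1 = -1.87 + 1.92*1 = 0.05
i=2: S_2 = -1.87 + 1.92*2 = 1.97
i=3: S_3 = -1.87 + 1.92*3 = 3.89
i=4: S_4 = -1.87 + 1.92*4 = 5.81
The first 5 terms are: [-1.87, 0.05, 1.97, 3.89, 5.81]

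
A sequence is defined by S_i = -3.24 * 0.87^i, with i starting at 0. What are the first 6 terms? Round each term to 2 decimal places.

This is a geometric sequence.
i=0: S_0 = -3.24 * 0.87^0 = -3.24
i=1: S_1 = -3.24 * 0.87^1 ≈ -2.82
i=2: S_2 = -3.24 * 0.87^2 ≈ -2.45
i=3: S_3 = -3.24 * 0.87^3 ≈ -2.13
i=4: S_4 = -3.24 * 0.87^4 ≈ -1.86
i=5: S_5 = -3.24 * 0.87^5 ≈ -1.61
The first 6 terms are: [-3.24, -2.82, -2.45, -2.13, -1.86, -1.61]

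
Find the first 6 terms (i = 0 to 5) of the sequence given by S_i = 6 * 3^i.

This is a geometric sequence.
i=0: S_0 = 6 * 3^0 = 6
i=1: S_1 = 6 * 3^1 = 18
i=2: S_2 = 6 * 3^2 = 54
i=3: S_3 = 6 * 3^3 = 162
i=4: S_4 = 6 * 3^4 = 486
i=5: S_5 = 6 * 3^5 = 1458
The first 6 terms are: [6, 18, 54, 162, 486, 1458]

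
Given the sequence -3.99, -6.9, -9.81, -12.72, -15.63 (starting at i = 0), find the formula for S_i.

Check differences: -6.9 - -3.99 = -2.91
-9.81 - -6.9 = -2.91
Common difference d = -2.91.
First term a = -3.99.
Formula: S_i = -3.99 - 2.91*i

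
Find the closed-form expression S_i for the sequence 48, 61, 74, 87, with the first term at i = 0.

Check differences: 61 - 48 = 13
74 - 61 = 13
Common difference d = 13.
First term a = 48.
Formula: S_i = 48 + 13*i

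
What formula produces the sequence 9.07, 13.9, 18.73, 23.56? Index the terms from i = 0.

Check differences: 13.9 - 9.07 = 4.83
18.73 - 13.9 = 4.83
Common difference d = 4.83.
First term a = 9.07.
Formula: S_i = 9.07 + 4.83*i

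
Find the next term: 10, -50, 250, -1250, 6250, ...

Ratios: -50 / 10 = -5.0
This is a geometric sequence with common ratio r = -5.
Next term = 6250 * -5 = -31250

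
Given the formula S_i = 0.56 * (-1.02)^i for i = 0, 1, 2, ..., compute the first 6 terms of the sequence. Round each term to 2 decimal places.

This is a geometric sequence.
i=0: S_0 = 0.56 * (-1.02)^0 = 0.56
i=1: S_1 = 0.56 * (-1.02)^1 ≈ -0.57
i=2: S_2 = 0.56 * (-1.02)^2 ≈ 0.58
i=3: S_3 = 0.56 * (-1.02)^3 ≈ -0.59
i=4: S_4 = 0.56 * (-1.02)^4 ≈ 0.61
i=5: S_5 = 0.56 * (-1.02)^5 ≈ -0.62
The first 6 terms are: [0.56, -0.57, 0.58, -0.59, 0.61, -0.62]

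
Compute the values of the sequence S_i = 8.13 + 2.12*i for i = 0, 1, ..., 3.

This is an arithmetic sequence.
i=0: S_0 = 8.13 + 2.12*0 = 8.13
i=1: S_1 = 8.13 + 2.12*1 = 10.25
i=2: S_2 = 8.13 + 2.12*2 = 12.37
i=3: S_3 = 8.13 + 2.12*3 = 14.49
The first 4 terms are: [8.13, 10.25, 12.37, 14.49]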